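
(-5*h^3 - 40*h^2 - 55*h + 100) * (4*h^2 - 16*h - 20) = -20*h^5 - 80*h^4 + 520*h^3 + 2080*h^2 - 500*h - 2000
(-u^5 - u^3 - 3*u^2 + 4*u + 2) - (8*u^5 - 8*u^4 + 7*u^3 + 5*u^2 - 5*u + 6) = -9*u^5 + 8*u^4 - 8*u^3 - 8*u^2 + 9*u - 4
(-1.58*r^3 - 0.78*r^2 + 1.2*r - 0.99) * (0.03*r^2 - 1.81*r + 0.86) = -0.0474*r^5 + 2.8364*r^4 + 0.0890000000000002*r^3 - 2.8725*r^2 + 2.8239*r - 0.8514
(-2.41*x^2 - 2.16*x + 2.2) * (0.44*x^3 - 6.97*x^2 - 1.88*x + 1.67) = -1.0604*x^5 + 15.8473*x^4 + 20.554*x^3 - 15.2979*x^2 - 7.7432*x + 3.674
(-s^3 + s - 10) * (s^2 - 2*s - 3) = -s^5 + 2*s^4 + 4*s^3 - 12*s^2 + 17*s + 30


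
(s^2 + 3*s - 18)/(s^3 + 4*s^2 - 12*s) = (s - 3)/(s*(s - 2))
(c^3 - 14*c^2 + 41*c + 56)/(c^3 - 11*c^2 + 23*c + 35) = (c - 8)/(c - 5)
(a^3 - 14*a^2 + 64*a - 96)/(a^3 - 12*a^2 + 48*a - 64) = (a - 6)/(a - 4)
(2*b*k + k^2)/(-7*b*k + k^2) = (-2*b - k)/(7*b - k)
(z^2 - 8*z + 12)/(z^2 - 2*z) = (z - 6)/z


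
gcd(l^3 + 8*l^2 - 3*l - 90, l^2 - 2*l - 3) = l - 3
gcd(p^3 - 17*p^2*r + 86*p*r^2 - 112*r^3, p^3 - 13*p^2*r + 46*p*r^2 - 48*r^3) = p^2 - 10*p*r + 16*r^2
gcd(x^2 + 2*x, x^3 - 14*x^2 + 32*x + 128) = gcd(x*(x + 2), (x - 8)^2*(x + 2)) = x + 2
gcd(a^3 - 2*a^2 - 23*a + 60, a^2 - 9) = a - 3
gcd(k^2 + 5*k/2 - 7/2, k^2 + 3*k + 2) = 1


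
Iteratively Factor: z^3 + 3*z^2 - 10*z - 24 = (z - 3)*(z^2 + 6*z + 8) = (z - 3)*(z + 4)*(z + 2)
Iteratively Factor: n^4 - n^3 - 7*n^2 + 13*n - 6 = (n - 1)*(n^3 - 7*n + 6) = (n - 1)^2*(n^2 + n - 6) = (n - 2)*(n - 1)^2*(n + 3)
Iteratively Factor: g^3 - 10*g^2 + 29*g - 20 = (g - 5)*(g^2 - 5*g + 4) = (g - 5)*(g - 1)*(g - 4)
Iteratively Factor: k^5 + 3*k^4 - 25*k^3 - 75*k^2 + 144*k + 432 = (k + 3)*(k^4 - 25*k^2 + 144) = (k - 3)*(k + 3)*(k^3 + 3*k^2 - 16*k - 48) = (k - 4)*(k - 3)*(k + 3)*(k^2 + 7*k + 12) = (k - 4)*(k - 3)*(k + 3)*(k + 4)*(k + 3)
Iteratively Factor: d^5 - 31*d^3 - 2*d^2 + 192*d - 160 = (d + 4)*(d^4 - 4*d^3 - 15*d^2 + 58*d - 40) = (d - 1)*(d + 4)*(d^3 - 3*d^2 - 18*d + 40) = (d - 5)*(d - 1)*(d + 4)*(d^2 + 2*d - 8) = (d - 5)*(d - 1)*(d + 4)^2*(d - 2)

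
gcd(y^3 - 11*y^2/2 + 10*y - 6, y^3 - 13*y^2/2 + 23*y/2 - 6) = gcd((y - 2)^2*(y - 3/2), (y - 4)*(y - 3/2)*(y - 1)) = y - 3/2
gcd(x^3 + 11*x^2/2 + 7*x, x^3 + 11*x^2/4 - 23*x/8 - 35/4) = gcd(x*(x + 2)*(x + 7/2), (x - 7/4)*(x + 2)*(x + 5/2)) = x + 2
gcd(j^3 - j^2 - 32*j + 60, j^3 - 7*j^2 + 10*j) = j^2 - 7*j + 10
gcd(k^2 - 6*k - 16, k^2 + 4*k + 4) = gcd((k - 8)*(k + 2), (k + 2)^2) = k + 2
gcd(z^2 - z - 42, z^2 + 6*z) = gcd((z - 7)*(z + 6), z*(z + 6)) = z + 6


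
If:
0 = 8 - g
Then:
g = 8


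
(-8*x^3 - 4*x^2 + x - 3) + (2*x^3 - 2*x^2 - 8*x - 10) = -6*x^3 - 6*x^2 - 7*x - 13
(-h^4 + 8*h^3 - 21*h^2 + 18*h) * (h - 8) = -h^5 + 16*h^4 - 85*h^3 + 186*h^2 - 144*h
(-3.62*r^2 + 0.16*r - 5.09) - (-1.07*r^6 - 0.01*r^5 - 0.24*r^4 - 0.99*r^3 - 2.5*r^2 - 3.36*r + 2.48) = 1.07*r^6 + 0.01*r^5 + 0.24*r^4 + 0.99*r^3 - 1.12*r^2 + 3.52*r - 7.57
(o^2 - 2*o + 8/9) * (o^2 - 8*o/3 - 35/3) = o^4 - 14*o^3/3 - 49*o^2/9 + 566*o/27 - 280/27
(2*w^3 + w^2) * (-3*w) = -6*w^4 - 3*w^3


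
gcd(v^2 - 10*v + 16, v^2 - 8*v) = v - 8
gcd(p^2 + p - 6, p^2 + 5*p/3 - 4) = p + 3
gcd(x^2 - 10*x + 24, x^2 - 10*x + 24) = x^2 - 10*x + 24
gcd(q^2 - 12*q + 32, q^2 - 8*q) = q - 8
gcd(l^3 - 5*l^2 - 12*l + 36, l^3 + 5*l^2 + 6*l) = l + 3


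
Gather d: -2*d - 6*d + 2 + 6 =8 - 8*d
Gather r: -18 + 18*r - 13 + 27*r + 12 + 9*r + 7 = 54*r - 12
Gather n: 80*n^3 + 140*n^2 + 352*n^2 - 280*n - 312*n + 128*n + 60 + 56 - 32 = 80*n^3 + 492*n^2 - 464*n + 84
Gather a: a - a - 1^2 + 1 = 0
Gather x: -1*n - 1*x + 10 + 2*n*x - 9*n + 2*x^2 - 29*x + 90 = -10*n + 2*x^2 + x*(2*n - 30) + 100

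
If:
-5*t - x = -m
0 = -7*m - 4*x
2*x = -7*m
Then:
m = 0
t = 0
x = 0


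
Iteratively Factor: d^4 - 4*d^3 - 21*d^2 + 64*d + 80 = (d - 5)*(d^3 + d^2 - 16*d - 16) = (d - 5)*(d + 4)*(d^2 - 3*d - 4) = (d - 5)*(d + 1)*(d + 4)*(d - 4)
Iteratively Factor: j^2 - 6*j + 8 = (j - 2)*(j - 4)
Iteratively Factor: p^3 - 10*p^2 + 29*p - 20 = (p - 1)*(p^2 - 9*p + 20) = (p - 5)*(p - 1)*(p - 4)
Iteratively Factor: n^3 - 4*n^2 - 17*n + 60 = (n - 5)*(n^2 + n - 12) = (n - 5)*(n - 3)*(n + 4)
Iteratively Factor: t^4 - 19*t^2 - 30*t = (t + 2)*(t^3 - 2*t^2 - 15*t) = (t + 2)*(t + 3)*(t^2 - 5*t) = (t - 5)*(t + 2)*(t + 3)*(t)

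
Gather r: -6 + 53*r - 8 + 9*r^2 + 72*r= 9*r^2 + 125*r - 14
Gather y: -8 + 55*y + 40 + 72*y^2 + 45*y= 72*y^2 + 100*y + 32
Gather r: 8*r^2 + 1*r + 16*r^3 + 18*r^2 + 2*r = 16*r^3 + 26*r^2 + 3*r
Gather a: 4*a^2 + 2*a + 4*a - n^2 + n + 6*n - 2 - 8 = 4*a^2 + 6*a - n^2 + 7*n - 10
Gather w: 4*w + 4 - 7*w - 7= -3*w - 3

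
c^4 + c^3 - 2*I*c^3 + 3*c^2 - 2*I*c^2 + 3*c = c*(c + 1)*(c - 3*I)*(c + I)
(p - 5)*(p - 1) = p^2 - 6*p + 5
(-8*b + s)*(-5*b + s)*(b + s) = 40*b^3 + 27*b^2*s - 12*b*s^2 + s^3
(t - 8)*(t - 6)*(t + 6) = t^3 - 8*t^2 - 36*t + 288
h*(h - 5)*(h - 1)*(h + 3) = h^4 - 3*h^3 - 13*h^2 + 15*h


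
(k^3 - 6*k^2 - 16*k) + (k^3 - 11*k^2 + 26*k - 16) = 2*k^3 - 17*k^2 + 10*k - 16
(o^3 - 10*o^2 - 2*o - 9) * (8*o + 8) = 8*o^4 - 72*o^3 - 96*o^2 - 88*o - 72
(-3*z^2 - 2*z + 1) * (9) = -27*z^2 - 18*z + 9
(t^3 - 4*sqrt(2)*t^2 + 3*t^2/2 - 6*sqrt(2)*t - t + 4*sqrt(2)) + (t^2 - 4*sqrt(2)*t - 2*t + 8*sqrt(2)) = t^3 - 4*sqrt(2)*t^2 + 5*t^2/2 - 10*sqrt(2)*t - 3*t + 12*sqrt(2)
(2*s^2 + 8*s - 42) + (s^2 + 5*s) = 3*s^2 + 13*s - 42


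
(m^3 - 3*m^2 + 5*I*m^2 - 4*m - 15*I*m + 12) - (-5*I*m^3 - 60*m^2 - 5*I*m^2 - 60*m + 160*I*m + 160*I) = m^3 + 5*I*m^3 + 57*m^2 + 10*I*m^2 + 56*m - 175*I*m + 12 - 160*I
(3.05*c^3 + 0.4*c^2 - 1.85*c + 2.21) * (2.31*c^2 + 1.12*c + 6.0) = 7.0455*c^5 + 4.34*c^4 + 14.4745*c^3 + 5.4331*c^2 - 8.6248*c + 13.26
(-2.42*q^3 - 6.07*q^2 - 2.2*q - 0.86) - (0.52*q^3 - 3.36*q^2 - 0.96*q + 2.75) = -2.94*q^3 - 2.71*q^2 - 1.24*q - 3.61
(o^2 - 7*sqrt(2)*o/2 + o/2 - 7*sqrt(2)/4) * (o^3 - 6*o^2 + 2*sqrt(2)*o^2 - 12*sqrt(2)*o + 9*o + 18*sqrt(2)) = o^5 - 11*o^4/2 - 3*sqrt(2)*o^4/2 - 8*o^3 + 33*sqrt(2)*o^3/4 - 9*sqrt(2)*o^2 + 163*o^2/2 - 84*o - 27*sqrt(2)*o/4 - 63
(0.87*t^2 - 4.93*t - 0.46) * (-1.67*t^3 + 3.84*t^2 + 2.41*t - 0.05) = -1.4529*t^5 + 11.5739*t^4 - 16.0663*t^3 - 13.6912*t^2 - 0.8621*t + 0.023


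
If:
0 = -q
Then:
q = 0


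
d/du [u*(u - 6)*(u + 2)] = 3*u^2 - 8*u - 12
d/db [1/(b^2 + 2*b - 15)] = 2*(-b - 1)/(b^2 + 2*b - 15)^2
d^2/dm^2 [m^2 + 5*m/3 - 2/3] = 2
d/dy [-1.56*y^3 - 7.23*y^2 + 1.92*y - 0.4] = -4.68*y^2 - 14.46*y + 1.92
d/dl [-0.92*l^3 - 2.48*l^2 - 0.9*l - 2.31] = -2.76*l^2 - 4.96*l - 0.9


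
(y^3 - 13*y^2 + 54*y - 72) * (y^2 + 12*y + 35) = y^5 - y^4 - 67*y^3 + 121*y^2 + 1026*y - 2520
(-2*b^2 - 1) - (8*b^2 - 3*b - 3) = -10*b^2 + 3*b + 2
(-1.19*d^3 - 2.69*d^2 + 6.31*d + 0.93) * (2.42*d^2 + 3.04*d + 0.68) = -2.8798*d^5 - 10.1274*d^4 + 6.2834*d^3 + 19.6038*d^2 + 7.118*d + 0.6324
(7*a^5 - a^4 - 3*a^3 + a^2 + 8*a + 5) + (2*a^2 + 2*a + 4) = 7*a^5 - a^4 - 3*a^3 + 3*a^2 + 10*a + 9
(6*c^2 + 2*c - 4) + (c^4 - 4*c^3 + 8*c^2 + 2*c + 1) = c^4 - 4*c^3 + 14*c^2 + 4*c - 3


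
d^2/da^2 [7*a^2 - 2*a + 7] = 14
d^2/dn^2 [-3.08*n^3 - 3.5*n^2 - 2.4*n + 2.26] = -18.48*n - 7.0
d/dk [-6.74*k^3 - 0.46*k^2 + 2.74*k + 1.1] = -20.22*k^2 - 0.92*k + 2.74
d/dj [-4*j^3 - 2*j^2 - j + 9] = -12*j^2 - 4*j - 1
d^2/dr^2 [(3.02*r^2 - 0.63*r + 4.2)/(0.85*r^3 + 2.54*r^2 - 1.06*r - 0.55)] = (4.3639*r^6 - 2.73105000000001*r^5 + 44.5791*r^4 + 171.84852*r^3 + 161.65446*r^2 - 61.34814*r + 23.73472)/(0.614125*r^9 + 5.50545*r^8 + 14.15403*r^7 + 1.463699*r^6 - 24.775608*r^5 + 0.889991999999999*r^4 + 8.465279*r^3 + 0.45111*r^2 - 0.96195*r - 0.166375)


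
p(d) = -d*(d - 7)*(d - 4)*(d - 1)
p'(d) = -d*(d - 7)*(d - 4) - d*(d - 7)*(d - 1) - d*(d - 4)*(d - 1) - (d - 7)*(d - 4)*(d - 1)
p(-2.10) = -361.37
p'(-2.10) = 387.60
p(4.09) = 3.31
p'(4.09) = 37.52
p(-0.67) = -40.08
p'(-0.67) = 97.62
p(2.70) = -25.66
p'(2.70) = 1.11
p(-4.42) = -2303.56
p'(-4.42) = 1421.47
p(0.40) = 5.70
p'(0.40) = 2.30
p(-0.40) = -18.23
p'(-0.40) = 65.22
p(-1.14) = -102.07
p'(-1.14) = 169.63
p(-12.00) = -47424.00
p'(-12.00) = 13060.00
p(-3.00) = -840.00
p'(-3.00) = 694.00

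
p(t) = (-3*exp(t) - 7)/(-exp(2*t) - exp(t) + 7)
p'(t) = (-3*exp(t) - 7)*(2*exp(2*t) + exp(t))/(-exp(2*t) - exp(t) + 7)^2 - 3*exp(t)/(-exp(2*t) - exp(t) + 7) = (-(2*exp(t) + 1)*(3*exp(t) + 7) + 3*exp(2*t) + 3*exp(t) - 21)*exp(t)/(exp(2*t) + exp(t) - 7)^2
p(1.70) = 0.82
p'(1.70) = -1.32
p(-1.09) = -1.22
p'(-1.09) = -0.26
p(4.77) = 0.03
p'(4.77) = -0.03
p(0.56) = -5.61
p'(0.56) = -22.64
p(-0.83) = -1.30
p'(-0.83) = -0.37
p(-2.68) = -1.04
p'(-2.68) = -0.04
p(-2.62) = -1.04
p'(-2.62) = -0.04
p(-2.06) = -1.08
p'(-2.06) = -0.08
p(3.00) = 0.16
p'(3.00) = -0.18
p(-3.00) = -1.03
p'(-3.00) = -0.03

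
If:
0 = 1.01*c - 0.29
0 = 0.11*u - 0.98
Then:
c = 0.29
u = 8.91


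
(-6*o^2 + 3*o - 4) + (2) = -6*o^2 + 3*o - 2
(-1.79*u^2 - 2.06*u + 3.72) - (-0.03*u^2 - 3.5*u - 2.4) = -1.76*u^2 + 1.44*u + 6.12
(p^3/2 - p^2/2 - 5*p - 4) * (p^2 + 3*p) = p^5/2 + p^4 - 13*p^3/2 - 19*p^2 - 12*p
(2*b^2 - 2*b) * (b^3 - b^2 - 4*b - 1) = 2*b^5 - 4*b^4 - 6*b^3 + 6*b^2 + 2*b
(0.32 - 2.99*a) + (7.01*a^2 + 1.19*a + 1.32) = 7.01*a^2 - 1.8*a + 1.64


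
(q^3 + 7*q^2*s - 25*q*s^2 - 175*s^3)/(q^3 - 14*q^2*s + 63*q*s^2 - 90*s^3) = (q^2 + 12*q*s + 35*s^2)/(q^2 - 9*q*s + 18*s^2)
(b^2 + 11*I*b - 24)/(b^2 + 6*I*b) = (b^2 + 11*I*b - 24)/(b*(b + 6*I))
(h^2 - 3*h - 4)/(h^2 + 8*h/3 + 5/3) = 3*(h - 4)/(3*h + 5)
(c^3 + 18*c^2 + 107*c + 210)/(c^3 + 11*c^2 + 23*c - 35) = (c + 6)/(c - 1)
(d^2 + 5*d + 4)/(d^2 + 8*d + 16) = (d + 1)/(d + 4)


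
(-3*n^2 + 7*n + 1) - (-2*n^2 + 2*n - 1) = -n^2 + 5*n + 2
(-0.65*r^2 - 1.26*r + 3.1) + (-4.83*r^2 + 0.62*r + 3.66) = -5.48*r^2 - 0.64*r + 6.76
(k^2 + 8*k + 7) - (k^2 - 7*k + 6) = 15*k + 1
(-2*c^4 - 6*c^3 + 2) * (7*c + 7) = -14*c^5 - 56*c^4 - 42*c^3 + 14*c + 14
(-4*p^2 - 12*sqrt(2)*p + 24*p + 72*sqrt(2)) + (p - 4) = -4*p^2 - 12*sqrt(2)*p + 25*p - 4 + 72*sqrt(2)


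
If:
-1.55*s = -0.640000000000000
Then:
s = 0.41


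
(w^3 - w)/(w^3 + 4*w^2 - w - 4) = w/(w + 4)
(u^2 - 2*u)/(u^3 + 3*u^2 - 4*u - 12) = u/(u^2 + 5*u + 6)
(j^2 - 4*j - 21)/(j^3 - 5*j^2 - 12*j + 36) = (j - 7)/(j^2 - 8*j + 12)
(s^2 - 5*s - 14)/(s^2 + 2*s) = (s - 7)/s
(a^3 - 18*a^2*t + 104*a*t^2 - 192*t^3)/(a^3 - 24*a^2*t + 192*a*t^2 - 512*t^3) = (a^2 - 10*a*t + 24*t^2)/(a^2 - 16*a*t + 64*t^2)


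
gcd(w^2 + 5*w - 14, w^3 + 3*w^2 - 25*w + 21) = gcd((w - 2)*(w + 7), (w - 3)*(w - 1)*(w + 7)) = w + 7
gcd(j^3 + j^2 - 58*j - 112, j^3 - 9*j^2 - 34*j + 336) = j - 8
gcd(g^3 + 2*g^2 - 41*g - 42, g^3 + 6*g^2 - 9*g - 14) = g^2 + 8*g + 7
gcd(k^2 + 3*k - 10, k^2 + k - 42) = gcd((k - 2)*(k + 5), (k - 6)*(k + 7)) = 1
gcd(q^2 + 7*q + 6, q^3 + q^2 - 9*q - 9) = q + 1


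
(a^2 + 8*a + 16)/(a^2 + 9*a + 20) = (a + 4)/(a + 5)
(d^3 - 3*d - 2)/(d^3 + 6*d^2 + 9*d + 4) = (d - 2)/(d + 4)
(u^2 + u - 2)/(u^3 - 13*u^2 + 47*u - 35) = (u + 2)/(u^2 - 12*u + 35)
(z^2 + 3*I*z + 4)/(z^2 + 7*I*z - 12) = (z - I)/(z + 3*I)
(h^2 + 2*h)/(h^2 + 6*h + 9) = h*(h + 2)/(h^2 + 6*h + 9)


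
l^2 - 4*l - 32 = (l - 8)*(l + 4)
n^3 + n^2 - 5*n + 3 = (n - 1)^2*(n + 3)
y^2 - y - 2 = (y - 2)*(y + 1)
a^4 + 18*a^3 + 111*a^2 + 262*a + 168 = (a + 1)*(a + 4)*(a + 6)*(a + 7)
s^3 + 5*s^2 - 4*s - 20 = (s - 2)*(s + 2)*(s + 5)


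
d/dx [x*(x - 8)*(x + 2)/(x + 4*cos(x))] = (x*(x - 8)*(x + 2)*(4*sin(x) - 1) + (x + 4*cos(x))*(x*(x - 8) + x*(x + 2) + (x - 8)*(x + 2)))/(x + 4*cos(x))^2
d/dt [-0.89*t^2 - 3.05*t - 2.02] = -1.78*t - 3.05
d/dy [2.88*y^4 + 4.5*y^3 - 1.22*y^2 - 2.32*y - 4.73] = 11.52*y^3 + 13.5*y^2 - 2.44*y - 2.32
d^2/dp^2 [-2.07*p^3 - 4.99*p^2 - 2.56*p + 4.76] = -12.42*p - 9.98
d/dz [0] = 0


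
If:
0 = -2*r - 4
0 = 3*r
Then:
No Solution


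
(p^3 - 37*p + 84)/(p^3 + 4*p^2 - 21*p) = (p - 4)/p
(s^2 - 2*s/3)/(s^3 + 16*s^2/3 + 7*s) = (3*s - 2)/(3*s^2 + 16*s + 21)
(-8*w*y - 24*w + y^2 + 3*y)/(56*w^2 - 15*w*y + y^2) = (y + 3)/(-7*w + y)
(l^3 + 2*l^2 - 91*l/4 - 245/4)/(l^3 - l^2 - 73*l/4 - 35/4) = (2*l + 7)/(2*l + 1)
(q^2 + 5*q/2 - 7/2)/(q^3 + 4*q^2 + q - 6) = (q + 7/2)/(q^2 + 5*q + 6)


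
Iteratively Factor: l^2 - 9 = (l + 3)*(l - 3)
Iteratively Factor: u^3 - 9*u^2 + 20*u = (u - 4)*(u^2 - 5*u) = u*(u - 4)*(u - 5)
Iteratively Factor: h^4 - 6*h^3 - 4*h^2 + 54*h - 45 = (h + 3)*(h^3 - 9*h^2 + 23*h - 15) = (h - 3)*(h + 3)*(h^2 - 6*h + 5) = (h - 5)*(h - 3)*(h + 3)*(h - 1)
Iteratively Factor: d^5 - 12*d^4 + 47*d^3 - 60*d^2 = (d - 4)*(d^4 - 8*d^3 + 15*d^2) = d*(d - 4)*(d^3 - 8*d^2 + 15*d) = d^2*(d - 4)*(d^2 - 8*d + 15) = d^2*(d - 5)*(d - 4)*(d - 3)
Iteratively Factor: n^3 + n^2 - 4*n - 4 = (n + 2)*(n^2 - n - 2) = (n - 2)*(n + 2)*(n + 1)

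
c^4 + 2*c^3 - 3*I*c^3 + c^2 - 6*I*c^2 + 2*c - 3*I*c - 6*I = (c + 2)*(c - 3*I)*(c - I)*(c + I)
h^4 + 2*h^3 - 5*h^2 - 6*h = h*(h - 2)*(h + 1)*(h + 3)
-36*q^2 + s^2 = (-6*q + s)*(6*q + s)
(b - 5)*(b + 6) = b^2 + b - 30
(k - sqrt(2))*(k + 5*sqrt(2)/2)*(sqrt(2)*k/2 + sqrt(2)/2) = sqrt(2)*k^3/2 + sqrt(2)*k^2/2 + 3*k^2/2 - 5*sqrt(2)*k/2 + 3*k/2 - 5*sqrt(2)/2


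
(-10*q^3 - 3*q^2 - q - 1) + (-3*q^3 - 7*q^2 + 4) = -13*q^3 - 10*q^2 - q + 3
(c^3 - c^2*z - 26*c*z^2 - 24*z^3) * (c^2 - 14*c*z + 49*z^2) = c^5 - 15*c^4*z + 37*c^3*z^2 + 291*c^2*z^3 - 938*c*z^4 - 1176*z^5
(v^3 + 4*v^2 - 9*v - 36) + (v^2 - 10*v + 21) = v^3 + 5*v^2 - 19*v - 15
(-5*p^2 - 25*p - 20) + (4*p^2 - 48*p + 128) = -p^2 - 73*p + 108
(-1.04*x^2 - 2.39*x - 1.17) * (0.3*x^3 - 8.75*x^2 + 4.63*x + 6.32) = -0.312*x^5 + 8.383*x^4 + 15.7463*x^3 - 7.401*x^2 - 20.5219*x - 7.3944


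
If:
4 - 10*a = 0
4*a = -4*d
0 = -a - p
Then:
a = 2/5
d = -2/5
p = -2/5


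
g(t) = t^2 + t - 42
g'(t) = 2*t + 1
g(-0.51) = -42.25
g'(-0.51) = -0.02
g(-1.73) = -40.74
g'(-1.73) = -2.46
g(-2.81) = -36.91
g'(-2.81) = -4.62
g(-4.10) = -29.29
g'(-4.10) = -7.20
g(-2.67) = -37.54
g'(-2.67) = -4.34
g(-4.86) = -23.24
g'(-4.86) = -8.72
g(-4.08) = -29.43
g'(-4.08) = -7.16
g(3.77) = -24.02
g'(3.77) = 8.54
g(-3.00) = -36.00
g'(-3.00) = -5.00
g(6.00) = 0.00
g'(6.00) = 13.00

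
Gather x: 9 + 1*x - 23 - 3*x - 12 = -2*x - 26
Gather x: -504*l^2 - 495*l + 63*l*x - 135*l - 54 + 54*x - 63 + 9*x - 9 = -504*l^2 - 630*l + x*(63*l + 63) - 126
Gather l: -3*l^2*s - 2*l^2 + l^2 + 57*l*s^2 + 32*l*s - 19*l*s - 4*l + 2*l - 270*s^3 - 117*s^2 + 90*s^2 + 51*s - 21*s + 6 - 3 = l^2*(-3*s - 1) + l*(57*s^2 + 13*s - 2) - 270*s^3 - 27*s^2 + 30*s + 3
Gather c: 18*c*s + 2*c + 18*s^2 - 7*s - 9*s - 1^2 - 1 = c*(18*s + 2) + 18*s^2 - 16*s - 2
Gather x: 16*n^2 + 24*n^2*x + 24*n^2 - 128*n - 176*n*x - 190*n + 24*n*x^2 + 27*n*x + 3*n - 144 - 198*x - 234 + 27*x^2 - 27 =40*n^2 - 315*n + x^2*(24*n + 27) + x*(24*n^2 - 149*n - 198) - 405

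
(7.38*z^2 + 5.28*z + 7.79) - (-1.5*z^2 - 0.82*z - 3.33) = 8.88*z^2 + 6.1*z + 11.12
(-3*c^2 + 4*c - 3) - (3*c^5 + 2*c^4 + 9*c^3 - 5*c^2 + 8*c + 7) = -3*c^5 - 2*c^4 - 9*c^3 + 2*c^2 - 4*c - 10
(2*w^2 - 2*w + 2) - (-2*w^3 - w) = 2*w^3 + 2*w^2 - w + 2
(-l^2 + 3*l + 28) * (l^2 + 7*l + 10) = -l^4 - 4*l^3 + 39*l^2 + 226*l + 280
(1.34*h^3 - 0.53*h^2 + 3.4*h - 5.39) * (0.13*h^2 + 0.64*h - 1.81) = 0.1742*h^5 + 0.7887*h^4 - 2.3226*h^3 + 2.4346*h^2 - 9.6036*h + 9.7559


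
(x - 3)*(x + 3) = x^2 - 9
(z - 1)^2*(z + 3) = z^3 + z^2 - 5*z + 3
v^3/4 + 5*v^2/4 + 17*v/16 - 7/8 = (v/4 + 1/2)*(v - 1/2)*(v + 7/2)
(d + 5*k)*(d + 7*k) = d^2 + 12*d*k + 35*k^2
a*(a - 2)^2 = a^3 - 4*a^2 + 4*a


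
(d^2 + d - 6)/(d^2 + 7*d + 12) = (d - 2)/(d + 4)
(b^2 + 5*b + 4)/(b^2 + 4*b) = (b + 1)/b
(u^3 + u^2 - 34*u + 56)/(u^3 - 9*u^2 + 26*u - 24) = (u + 7)/(u - 3)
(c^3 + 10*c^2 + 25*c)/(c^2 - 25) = c*(c + 5)/(c - 5)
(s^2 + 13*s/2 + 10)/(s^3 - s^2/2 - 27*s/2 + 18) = (2*s + 5)/(2*s^2 - 9*s + 9)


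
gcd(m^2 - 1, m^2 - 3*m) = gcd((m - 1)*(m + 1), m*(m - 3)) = 1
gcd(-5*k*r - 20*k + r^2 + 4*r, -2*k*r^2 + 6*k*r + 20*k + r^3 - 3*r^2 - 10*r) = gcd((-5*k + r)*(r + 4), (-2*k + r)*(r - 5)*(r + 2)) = 1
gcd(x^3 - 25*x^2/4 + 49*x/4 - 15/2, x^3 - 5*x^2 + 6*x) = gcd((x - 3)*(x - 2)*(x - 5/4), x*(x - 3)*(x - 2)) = x^2 - 5*x + 6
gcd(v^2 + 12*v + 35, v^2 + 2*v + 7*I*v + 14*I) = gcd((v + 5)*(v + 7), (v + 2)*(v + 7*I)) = 1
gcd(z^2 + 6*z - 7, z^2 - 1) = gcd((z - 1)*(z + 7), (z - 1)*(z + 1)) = z - 1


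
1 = 1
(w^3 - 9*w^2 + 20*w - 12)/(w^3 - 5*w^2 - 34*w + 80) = (w^2 - 7*w + 6)/(w^2 - 3*w - 40)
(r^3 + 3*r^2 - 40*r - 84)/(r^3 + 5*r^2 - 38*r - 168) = (r + 2)/(r + 4)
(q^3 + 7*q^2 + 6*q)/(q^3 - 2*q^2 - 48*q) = (q + 1)/(q - 8)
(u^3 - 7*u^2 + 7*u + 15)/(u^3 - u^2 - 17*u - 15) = (u - 3)/(u + 3)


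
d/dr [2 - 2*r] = -2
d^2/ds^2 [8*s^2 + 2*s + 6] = 16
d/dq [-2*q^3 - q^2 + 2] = 2*q*(-3*q - 1)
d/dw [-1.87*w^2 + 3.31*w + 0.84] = 3.31 - 3.74*w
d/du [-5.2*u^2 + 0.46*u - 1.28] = 0.46 - 10.4*u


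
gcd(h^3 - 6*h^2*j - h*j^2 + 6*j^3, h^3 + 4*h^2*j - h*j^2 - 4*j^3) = h^2 - j^2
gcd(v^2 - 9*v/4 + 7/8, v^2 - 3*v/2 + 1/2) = v - 1/2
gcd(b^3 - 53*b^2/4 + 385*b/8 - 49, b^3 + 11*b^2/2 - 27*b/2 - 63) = b - 7/2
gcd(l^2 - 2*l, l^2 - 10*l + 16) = l - 2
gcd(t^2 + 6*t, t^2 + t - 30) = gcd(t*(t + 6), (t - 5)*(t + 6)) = t + 6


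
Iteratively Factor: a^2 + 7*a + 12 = (a + 4)*(a + 3)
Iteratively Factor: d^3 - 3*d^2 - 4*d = (d - 4)*(d^2 + d) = (d - 4)*(d + 1)*(d)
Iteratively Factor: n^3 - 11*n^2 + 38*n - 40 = (n - 5)*(n^2 - 6*n + 8) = (n - 5)*(n - 2)*(n - 4)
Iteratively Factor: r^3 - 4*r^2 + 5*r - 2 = (r - 2)*(r^2 - 2*r + 1) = (r - 2)*(r - 1)*(r - 1)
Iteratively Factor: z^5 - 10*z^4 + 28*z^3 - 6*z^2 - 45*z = (z)*(z^4 - 10*z^3 + 28*z^2 - 6*z - 45) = z*(z + 1)*(z^3 - 11*z^2 + 39*z - 45) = z*(z - 3)*(z + 1)*(z^2 - 8*z + 15) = z*(z - 3)^2*(z + 1)*(z - 5)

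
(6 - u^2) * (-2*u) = 2*u^3 - 12*u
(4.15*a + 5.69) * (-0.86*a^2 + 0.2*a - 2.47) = -3.569*a^3 - 4.0634*a^2 - 9.1125*a - 14.0543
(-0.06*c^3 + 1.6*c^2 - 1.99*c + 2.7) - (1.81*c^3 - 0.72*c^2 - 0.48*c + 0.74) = -1.87*c^3 + 2.32*c^2 - 1.51*c + 1.96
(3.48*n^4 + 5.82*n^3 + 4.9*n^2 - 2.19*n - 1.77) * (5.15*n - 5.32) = 17.922*n^5 + 11.4594*n^4 - 5.7274*n^3 - 37.3465*n^2 + 2.5353*n + 9.4164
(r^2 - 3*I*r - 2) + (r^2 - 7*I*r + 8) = 2*r^2 - 10*I*r + 6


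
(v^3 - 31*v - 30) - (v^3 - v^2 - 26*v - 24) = v^2 - 5*v - 6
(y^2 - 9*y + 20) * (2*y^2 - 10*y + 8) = 2*y^4 - 28*y^3 + 138*y^2 - 272*y + 160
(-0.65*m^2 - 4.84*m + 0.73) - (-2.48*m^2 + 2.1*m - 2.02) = 1.83*m^2 - 6.94*m + 2.75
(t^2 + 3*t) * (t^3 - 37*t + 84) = t^5 + 3*t^4 - 37*t^3 - 27*t^2 + 252*t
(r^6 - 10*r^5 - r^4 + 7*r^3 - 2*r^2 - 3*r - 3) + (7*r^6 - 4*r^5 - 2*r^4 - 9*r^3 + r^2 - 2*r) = 8*r^6 - 14*r^5 - 3*r^4 - 2*r^3 - r^2 - 5*r - 3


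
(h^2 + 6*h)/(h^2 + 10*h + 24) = h/(h + 4)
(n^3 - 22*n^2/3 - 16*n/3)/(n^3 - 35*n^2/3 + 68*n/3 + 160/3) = n*(3*n + 2)/(3*n^2 - 11*n - 20)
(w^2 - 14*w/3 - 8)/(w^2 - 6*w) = (w + 4/3)/w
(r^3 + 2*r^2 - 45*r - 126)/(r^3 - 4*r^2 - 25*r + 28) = (r^2 + 9*r + 18)/(r^2 + 3*r - 4)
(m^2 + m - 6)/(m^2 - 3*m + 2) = (m + 3)/(m - 1)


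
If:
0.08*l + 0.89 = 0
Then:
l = -11.12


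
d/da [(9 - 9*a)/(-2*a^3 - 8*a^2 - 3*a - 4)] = 9*(-4*a^3 - 2*a^2 + 16*a + 7)/(4*a^6 + 32*a^5 + 76*a^4 + 64*a^3 + 73*a^2 + 24*a + 16)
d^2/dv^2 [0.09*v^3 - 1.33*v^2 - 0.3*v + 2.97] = 0.54*v - 2.66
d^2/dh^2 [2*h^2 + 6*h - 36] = 4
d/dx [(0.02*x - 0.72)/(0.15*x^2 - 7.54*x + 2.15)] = (-0.003*x^2 + 0.216*x - 5.3858)/(0.0225*x^4 - 2.262*x^3 + 57.4966*x^2 - 32.422*x + 4.6225)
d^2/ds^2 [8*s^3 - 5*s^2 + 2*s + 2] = 48*s - 10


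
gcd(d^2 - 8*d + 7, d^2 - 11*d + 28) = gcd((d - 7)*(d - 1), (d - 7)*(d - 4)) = d - 7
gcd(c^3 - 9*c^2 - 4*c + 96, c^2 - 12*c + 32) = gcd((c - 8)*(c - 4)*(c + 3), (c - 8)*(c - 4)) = c^2 - 12*c + 32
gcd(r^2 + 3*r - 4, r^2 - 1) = r - 1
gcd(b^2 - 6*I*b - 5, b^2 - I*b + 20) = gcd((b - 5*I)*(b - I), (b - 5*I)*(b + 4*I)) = b - 5*I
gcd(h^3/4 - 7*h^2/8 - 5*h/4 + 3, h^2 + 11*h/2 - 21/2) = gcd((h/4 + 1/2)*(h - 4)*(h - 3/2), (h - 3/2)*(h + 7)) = h - 3/2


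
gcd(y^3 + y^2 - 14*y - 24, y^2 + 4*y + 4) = y + 2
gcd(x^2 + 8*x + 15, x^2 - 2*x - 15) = x + 3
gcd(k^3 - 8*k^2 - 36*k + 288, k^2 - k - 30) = k - 6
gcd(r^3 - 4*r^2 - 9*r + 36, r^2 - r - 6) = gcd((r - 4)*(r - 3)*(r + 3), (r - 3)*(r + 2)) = r - 3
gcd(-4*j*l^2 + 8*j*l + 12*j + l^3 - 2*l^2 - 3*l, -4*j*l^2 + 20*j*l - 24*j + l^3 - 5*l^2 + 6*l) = 4*j*l - 12*j - l^2 + 3*l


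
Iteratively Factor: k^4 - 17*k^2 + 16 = (k + 4)*(k^3 - 4*k^2 - k + 4) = (k - 4)*(k + 4)*(k^2 - 1) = (k - 4)*(k + 1)*(k + 4)*(k - 1)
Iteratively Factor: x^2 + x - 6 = (x - 2)*(x + 3)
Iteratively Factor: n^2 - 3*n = (n - 3)*(n)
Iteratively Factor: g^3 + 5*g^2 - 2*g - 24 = (g + 4)*(g^2 + g - 6) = (g + 3)*(g + 4)*(g - 2)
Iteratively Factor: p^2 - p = (p)*(p - 1)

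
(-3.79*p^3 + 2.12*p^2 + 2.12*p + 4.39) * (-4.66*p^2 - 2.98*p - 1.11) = 17.6614*p^5 + 1.415*p^4 - 11.9899*p^3 - 29.1282*p^2 - 15.4354*p - 4.8729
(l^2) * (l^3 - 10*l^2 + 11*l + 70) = l^5 - 10*l^4 + 11*l^3 + 70*l^2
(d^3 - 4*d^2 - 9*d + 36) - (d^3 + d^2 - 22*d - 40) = -5*d^2 + 13*d + 76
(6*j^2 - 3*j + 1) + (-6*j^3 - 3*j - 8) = -6*j^3 + 6*j^2 - 6*j - 7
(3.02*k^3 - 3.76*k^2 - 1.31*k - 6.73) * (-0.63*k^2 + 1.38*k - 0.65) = -1.9026*k^5 + 6.5364*k^4 - 6.3265*k^3 + 4.8761*k^2 - 8.4359*k + 4.3745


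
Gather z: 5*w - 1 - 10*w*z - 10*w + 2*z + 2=-5*w + z*(2 - 10*w) + 1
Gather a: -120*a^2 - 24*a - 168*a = -120*a^2 - 192*a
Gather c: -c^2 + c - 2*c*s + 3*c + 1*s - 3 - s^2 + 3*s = -c^2 + c*(4 - 2*s) - s^2 + 4*s - 3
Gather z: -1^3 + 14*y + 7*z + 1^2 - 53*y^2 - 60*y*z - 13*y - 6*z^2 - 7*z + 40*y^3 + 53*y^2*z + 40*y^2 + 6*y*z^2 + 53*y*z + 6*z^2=40*y^3 - 13*y^2 + 6*y*z^2 + y + z*(53*y^2 - 7*y)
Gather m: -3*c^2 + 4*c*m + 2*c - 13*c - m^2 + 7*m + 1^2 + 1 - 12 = -3*c^2 - 11*c - m^2 + m*(4*c + 7) - 10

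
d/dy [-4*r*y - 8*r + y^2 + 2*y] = -4*r + 2*y + 2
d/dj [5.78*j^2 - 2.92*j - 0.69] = 11.56*j - 2.92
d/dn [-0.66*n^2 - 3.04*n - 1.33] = -1.32*n - 3.04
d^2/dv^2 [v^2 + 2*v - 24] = 2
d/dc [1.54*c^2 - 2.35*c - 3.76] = 3.08*c - 2.35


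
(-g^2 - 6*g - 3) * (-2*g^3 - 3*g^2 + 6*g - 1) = 2*g^5 + 15*g^4 + 18*g^3 - 26*g^2 - 12*g + 3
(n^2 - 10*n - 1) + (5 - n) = n^2 - 11*n + 4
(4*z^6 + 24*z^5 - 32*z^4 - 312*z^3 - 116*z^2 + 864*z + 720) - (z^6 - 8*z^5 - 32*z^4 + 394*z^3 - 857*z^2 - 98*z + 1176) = 3*z^6 + 32*z^5 - 706*z^3 + 741*z^2 + 962*z - 456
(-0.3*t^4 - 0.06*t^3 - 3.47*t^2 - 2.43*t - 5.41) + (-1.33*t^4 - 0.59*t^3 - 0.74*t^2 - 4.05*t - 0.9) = -1.63*t^4 - 0.65*t^3 - 4.21*t^2 - 6.48*t - 6.31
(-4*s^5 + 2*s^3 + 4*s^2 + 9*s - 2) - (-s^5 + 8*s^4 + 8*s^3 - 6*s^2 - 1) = -3*s^5 - 8*s^4 - 6*s^3 + 10*s^2 + 9*s - 1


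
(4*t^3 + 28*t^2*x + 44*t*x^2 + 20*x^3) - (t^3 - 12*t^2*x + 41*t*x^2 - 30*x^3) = 3*t^3 + 40*t^2*x + 3*t*x^2 + 50*x^3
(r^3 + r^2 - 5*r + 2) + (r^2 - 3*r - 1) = r^3 + 2*r^2 - 8*r + 1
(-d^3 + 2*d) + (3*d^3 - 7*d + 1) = 2*d^3 - 5*d + 1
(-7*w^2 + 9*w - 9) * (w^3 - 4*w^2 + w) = -7*w^5 + 37*w^4 - 52*w^3 + 45*w^2 - 9*w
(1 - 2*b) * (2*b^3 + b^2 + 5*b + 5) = -4*b^4 - 9*b^2 - 5*b + 5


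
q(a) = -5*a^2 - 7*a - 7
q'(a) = -10*a - 7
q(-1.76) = -10.17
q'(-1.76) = 10.60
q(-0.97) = -4.91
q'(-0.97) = 2.70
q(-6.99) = -202.37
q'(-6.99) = 62.90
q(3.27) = -83.35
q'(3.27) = -39.70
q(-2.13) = -14.77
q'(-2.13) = 14.30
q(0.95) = -18.16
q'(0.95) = -16.50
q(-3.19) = -35.55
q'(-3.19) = 24.90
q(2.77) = -64.75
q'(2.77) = -34.70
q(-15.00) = -1027.00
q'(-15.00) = 143.00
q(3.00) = -73.00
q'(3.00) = -37.00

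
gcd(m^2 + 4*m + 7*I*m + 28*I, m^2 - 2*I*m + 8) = 1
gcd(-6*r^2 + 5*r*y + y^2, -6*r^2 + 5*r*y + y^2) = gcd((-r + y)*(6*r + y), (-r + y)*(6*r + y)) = -6*r^2 + 5*r*y + y^2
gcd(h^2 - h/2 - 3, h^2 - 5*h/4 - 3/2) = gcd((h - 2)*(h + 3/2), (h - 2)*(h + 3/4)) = h - 2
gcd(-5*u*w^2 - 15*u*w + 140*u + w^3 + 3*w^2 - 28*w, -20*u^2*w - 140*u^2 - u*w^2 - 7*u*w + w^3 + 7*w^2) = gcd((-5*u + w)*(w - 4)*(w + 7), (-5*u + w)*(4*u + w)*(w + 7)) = 5*u*w + 35*u - w^2 - 7*w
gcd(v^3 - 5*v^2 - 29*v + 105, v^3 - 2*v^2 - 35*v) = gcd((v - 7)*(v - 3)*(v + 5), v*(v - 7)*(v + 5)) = v^2 - 2*v - 35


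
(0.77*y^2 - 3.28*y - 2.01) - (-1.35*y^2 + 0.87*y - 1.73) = 2.12*y^2 - 4.15*y - 0.28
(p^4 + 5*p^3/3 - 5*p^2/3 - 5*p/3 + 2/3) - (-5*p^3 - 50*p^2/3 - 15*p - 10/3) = p^4 + 20*p^3/3 + 15*p^2 + 40*p/3 + 4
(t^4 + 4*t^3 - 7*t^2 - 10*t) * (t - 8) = t^5 - 4*t^4 - 39*t^3 + 46*t^2 + 80*t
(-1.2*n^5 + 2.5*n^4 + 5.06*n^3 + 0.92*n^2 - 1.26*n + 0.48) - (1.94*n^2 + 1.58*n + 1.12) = -1.2*n^5 + 2.5*n^4 + 5.06*n^3 - 1.02*n^2 - 2.84*n - 0.64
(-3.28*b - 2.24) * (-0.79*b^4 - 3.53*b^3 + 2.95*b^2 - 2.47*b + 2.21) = 2.5912*b^5 + 13.348*b^4 - 1.7688*b^3 + 1.4936*b^2 - 1.716*b - 4.9504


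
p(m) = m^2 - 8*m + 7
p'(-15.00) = -38.00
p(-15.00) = 352.00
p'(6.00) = 4.00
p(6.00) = -5.00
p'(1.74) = -4.52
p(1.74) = -3.89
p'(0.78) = -6.44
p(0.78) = 1.37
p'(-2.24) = -12.48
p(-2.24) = 29.94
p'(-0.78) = -9.56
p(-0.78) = 13.85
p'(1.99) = -4.02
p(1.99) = -4.96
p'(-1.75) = -11.50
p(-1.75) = 24.06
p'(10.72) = 13.44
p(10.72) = 36.16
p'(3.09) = -1.82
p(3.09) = -8.17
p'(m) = 2*m - 8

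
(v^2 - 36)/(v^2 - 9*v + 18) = (v + 6)/(v - 3)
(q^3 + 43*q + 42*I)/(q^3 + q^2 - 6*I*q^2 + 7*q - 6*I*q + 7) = (q + 6*I)/(q + 1)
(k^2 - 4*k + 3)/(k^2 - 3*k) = (k - 1)/k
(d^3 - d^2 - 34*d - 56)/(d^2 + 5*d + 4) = (d^2 - 5*d - 14)/(d + 1)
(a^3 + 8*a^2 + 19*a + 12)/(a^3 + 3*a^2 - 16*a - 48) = (a + 1)/(a - 4)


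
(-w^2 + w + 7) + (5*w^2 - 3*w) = 4*w^2 - 2*w + 7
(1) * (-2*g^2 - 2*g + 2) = -2*g^2 - 2*g + 2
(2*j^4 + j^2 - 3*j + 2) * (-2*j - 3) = -4*j^5 - 6*j^4 - 2*j^3 + 3*j^2 + 5*j - 6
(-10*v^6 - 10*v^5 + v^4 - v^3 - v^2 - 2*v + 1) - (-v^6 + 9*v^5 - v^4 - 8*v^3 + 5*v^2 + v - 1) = -9*v^6 - 19*v^5 + 2*v^4 + 7*v^3 - 6*v^2 - 3*v + 2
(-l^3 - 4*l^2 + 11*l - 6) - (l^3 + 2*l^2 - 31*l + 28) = -2*l^3 - 6*l^2 + 42*l - 34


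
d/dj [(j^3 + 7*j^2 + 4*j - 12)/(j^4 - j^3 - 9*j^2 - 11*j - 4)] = (-j^4 - 12*j^3 + 11*j^2 + 24*j - 148)/(j^6 - 4*j^5 - 10*j^4 + 20*j^3 + 65*j^2 + 56*j + 16)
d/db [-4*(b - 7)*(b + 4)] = 12 - 8*b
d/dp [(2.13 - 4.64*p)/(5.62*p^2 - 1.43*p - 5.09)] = (26.0768*p^2 - 23.9412*p + 26.6635)/(31.5844*p^4 - 16.0732*p^3 - 55.1667*p^2 + 14.5574*p + 25.9081)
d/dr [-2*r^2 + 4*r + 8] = 4 - 4*r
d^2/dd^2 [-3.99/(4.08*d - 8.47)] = -132.838272/(4.08*d - 8.47)^3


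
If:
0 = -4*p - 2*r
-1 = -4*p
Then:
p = 1/4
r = -1/2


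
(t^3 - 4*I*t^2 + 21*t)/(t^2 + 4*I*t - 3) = t*(t - 7*I)/(t + I)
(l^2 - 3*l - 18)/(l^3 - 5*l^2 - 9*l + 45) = (l - 6)/(l^2 - 8*l + 15)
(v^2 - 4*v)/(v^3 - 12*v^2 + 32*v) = 1/(v - 8)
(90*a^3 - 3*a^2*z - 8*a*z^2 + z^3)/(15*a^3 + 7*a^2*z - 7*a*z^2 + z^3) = (-18*a^2 - 3*a*z + z^2)/(-3*a^2 - 2*a*z + z^2)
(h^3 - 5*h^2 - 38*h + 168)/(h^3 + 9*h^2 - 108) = (h^2 - 11*h + 28)/(h^2 + 3*h - 18)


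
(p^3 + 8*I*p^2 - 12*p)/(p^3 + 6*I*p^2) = (p + 2*I)/p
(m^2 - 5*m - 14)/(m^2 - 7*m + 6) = (m^2 - 5*m - 14)/(m^2 - 7*m + 6)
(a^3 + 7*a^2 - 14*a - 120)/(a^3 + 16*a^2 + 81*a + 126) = (a^2 + a - 20)/(a^2 + 10*a + 21)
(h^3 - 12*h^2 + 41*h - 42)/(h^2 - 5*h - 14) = (h^2 - 5*h + 6)/(h + 2)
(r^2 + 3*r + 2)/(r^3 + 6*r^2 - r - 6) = (r + 2)/(r^2 + 5*r - 6)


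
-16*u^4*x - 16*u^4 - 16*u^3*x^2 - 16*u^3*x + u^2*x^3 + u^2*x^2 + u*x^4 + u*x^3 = (-4*u + x)*(u + x)*(4*u + x)*(u*x + u)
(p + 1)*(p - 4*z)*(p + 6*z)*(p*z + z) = p^4*z + 2*p^3*z^2 + 2*p^3*z - 24*p^2*z^3 + 4*p^2*z^2 + p^2*z - 48*p*z^3 + 2*p*z^2 - 24*z^3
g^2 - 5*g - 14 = (g - 7)*(g + 2)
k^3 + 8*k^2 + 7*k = k*(k + 1)*(k + 7)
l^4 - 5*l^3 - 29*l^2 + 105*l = l*(l - 7)*(l - 3)*(l + 5)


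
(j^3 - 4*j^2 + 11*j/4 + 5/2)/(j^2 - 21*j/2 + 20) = (j^2 - 3*j/2 - 1)/(j - 8)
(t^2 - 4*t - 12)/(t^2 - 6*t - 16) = (t - 6)/(t - 8)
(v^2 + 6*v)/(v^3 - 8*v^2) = (v + 6)/(v*(v - 8))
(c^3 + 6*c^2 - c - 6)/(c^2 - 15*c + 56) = (c^3 + 6*c^2 - c - 6)/(c^2 - 15*c + 56)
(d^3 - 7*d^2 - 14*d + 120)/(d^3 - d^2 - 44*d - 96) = (d^2 - 11*d + 30)/(d^2 - 5*d - 24)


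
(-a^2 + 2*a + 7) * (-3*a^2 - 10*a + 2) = 3*a^4 + 4*a^3 - 43*a^2 - 66*a + 14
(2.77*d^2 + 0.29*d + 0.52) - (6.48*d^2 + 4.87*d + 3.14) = -3.71*d^2 - 4.58*d - 2.62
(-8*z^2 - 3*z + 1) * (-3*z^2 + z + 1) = 24*z^4 + z^3 - 14*z^2 - 2*z + 1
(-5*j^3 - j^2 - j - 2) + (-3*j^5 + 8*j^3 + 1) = -3*j^5 + 3*j^3 - j^2 - j - 1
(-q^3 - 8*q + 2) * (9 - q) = q^4 - 9*q^3 + 8*q^2 - 74*q + 18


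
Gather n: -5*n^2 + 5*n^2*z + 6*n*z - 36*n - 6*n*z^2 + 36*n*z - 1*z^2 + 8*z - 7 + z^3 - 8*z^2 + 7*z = n^2*(5*z - 5) + n*(-6*z^2 + 42*z - 36) + z^3 - 9*z^2 + 15*z - 7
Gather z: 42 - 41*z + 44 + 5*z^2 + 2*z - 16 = 5*z^2 - 39*z + 70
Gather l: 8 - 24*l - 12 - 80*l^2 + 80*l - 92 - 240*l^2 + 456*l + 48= -320*l^2 + 512*l - 48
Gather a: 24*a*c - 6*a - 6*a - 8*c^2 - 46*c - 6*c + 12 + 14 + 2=a*(24*c - 12) - 8*c^2 - 52*c + 28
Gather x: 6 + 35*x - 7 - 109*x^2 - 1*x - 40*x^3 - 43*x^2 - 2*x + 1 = -40*x^3 - 152*x^2 + 32*x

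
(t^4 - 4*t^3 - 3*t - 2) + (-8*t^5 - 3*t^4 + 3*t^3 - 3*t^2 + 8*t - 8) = -8*t^5 - 2*t^4 - t^3 - 3*t^2 + 5*t - 10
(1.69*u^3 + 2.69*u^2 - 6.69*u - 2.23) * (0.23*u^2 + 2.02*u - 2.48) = 0.3887*u^5 + 4.0325*u^4 - 0.296100000000001*u^3 - 20.6979*u^2 + 12.0866*u + 5.5304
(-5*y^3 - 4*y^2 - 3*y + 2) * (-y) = 5*y^4 + 4*y^3 + 3*y^2 - 2*y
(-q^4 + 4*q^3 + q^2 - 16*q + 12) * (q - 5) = -q^5 + 9*q^4 - 19*q^3 - 21*q^2 + 92*q - 60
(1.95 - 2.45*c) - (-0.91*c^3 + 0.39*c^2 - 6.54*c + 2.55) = 0.91*c^3 - 0.39*c^2 + 4.09*c - 0.6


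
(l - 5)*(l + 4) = l^2 - l - 20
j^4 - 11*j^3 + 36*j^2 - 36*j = j*(j - 6)*(j - 3)*(j - 2)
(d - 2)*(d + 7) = d^2 + 5*d - 14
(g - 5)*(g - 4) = g^2 - 9*g + 20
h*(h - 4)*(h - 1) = h^3 - 5*h^2 + 4*h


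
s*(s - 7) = s^2 - 7*s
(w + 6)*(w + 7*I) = w^2 + 6*w + 7*I*w + 42*I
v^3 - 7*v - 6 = (v - 3)*(v + 1)*(v + 2)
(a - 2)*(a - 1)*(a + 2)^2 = a^4 + a^3 - 6*a^2 - 4*a + 8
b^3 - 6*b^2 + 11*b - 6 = (b - 3)*(b - 2)*(b - 1)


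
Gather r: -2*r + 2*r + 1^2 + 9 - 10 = 0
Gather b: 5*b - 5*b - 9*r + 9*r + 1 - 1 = 0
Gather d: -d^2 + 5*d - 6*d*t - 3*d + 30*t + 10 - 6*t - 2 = -d^2 + d*(2 - 6*t) + 24*t + 8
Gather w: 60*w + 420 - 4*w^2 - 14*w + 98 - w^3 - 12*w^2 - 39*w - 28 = -w^3 - 16*w^2 + 7*w + 490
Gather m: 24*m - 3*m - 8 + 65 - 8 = 21*m + 49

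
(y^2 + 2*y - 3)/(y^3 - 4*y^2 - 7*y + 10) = (y + 3)/(y^2 - 3*y - 10)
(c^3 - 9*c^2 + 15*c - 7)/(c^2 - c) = c - 8 + 7/c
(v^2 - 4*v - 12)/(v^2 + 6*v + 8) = (v - 6)/(v + 4)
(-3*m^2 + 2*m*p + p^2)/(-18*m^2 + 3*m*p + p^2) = (-3*m^2 + 2*m*p + p^2)/(-18*m^2 + 3*m*p + p^2)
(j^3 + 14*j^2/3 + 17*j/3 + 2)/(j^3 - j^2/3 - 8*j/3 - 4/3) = (j + 3)/(j - 2)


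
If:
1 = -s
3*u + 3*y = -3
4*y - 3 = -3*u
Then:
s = -1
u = -7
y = 6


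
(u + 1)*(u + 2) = u^2 + 3*u + 2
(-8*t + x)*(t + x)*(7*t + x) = -56*t^3 - 57*t^2*x + x^3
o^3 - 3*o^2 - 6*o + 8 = (o - 4)*(o - 1)*(o + 2)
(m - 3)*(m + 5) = m^2 + 2*m - 15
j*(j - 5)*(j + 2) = j^3 - 3*j^2 - 10*j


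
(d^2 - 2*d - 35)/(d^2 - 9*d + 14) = (d + 5)/(d - 2)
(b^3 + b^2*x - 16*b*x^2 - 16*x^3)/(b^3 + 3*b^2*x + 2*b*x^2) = (b^2 - 16*x^2)/(b*(b + 2*x))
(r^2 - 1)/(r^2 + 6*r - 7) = (r + 1)/(r + 7)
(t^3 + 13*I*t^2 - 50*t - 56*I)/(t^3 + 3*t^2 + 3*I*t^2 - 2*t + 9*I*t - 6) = (t^2 + 11*I*t - 28)/(t^2 + t*(3 + I) + 3*I)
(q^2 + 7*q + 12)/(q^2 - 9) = (q + 4)/(q - 3)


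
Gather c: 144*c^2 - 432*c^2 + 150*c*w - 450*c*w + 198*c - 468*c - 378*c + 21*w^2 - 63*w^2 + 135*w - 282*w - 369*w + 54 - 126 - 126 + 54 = -288*c^2 + c*(-300*w - 648) - 42*w^2 - 516*w - 144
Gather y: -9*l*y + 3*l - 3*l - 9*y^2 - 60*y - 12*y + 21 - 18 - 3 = -9*y^2 + y*(-9*l - 72)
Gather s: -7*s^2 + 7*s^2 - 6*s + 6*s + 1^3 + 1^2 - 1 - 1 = 0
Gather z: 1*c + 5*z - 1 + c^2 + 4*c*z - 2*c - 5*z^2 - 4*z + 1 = c^2 - c - 5*z^2 + z*(4*c + 1)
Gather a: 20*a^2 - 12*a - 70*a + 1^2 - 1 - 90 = 20*a^2 - 82*a - 90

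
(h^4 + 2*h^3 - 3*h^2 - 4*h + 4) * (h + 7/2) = h^5 + 11*h^4/2 + 4*h^3 - 29*h^2/2 - 10*h + 14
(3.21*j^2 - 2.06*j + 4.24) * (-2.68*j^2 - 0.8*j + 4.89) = -8.6028*j^4 + 2.9528*j^3 + 5.9817*j^2 - 13.4654*j + 20.7336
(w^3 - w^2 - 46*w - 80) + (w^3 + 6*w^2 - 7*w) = 2*w^3 + 5*w^2 - 53*w - 80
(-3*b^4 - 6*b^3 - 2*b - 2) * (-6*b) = 18*b^5 + 36*b^4 + 12*b^2 + 12*b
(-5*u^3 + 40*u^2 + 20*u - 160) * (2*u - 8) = -10*u^4 + 120*u^3 - 280*u^2 - 480*u + 1280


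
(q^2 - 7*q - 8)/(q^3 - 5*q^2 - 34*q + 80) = (q + 1)/(q^2 + 3*q - 10)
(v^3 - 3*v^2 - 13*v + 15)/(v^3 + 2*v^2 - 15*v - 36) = (v^2 - 6*v + 5)/(v^2 - v - 12)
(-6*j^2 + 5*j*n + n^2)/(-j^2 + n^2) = (6*j + n)/(j + n)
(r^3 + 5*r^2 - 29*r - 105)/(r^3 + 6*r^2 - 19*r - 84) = (r - 5)/(r - 4)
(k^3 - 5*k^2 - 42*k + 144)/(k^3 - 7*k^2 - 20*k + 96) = (k + 6)/(k + 4)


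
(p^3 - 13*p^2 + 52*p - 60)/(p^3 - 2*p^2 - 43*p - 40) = (-p^3 + 13*p^2 - 52*p + 60)/(-p^3 + 2*p^2 + 43*p + 40)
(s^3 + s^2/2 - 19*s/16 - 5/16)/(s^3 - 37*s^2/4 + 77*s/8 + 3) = (4*s^2 + s - 5)/(2*(2*s^2 - 19*s + 24))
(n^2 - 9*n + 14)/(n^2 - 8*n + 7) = (n - 2)/(n - 1)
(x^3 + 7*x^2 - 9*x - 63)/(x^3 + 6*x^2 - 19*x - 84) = (x - 3)/(x - 4)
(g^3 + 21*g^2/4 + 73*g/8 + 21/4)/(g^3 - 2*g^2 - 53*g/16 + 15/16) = 2*(8*g^3 + 42*g^2 + 73*g + 42)/(16*g^3 - 32*g^2 - 53*g + 15)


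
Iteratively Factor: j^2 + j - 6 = (j - 2)*(j + 3)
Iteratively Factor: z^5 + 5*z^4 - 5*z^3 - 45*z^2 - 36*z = (z)*(z^4 + 5*z^3 - 5*z^2 - 45*z - 36) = z*(z + 4)*(z^3 + z^2 - 9*z - 9) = z*(z + 3)*(z + 4)*(z^2 - 2*z - 3) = z*(z - 3)*(z + 3)*(z + 4)*(z + 1)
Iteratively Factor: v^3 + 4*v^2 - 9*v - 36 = (v - 3)*(v^2 + 7*v + 12) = (v - 3)*(v + 3)*(v + 4)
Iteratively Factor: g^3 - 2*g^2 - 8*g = (g - 4)*(g^2 + 2*g) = (g - 4)*(g + 2)*(g)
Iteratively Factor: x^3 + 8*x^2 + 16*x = (x + 4)*(x^2 + 4*x) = x*(x + 4)*(x + 4)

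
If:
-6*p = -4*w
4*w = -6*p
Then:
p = 0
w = 0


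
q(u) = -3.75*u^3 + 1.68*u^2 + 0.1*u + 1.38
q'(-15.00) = -2581.55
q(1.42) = -5.83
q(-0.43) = 1.95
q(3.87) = -190.42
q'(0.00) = 0.10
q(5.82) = -680.40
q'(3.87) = -155.39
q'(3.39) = -117.80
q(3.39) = -125.07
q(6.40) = -912.21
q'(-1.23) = -21.05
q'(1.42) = -17.81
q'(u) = -11.25*u^2 + 3.36*u + 0.1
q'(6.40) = -439.20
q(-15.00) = 13034.13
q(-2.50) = 70.22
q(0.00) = 1.38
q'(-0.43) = -3.42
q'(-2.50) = -78.61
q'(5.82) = -361.41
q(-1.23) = 10.78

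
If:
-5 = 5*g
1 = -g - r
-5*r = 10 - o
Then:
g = -1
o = 10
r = 0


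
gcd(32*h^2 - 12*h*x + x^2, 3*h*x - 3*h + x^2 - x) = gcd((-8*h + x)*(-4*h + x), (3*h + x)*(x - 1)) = 1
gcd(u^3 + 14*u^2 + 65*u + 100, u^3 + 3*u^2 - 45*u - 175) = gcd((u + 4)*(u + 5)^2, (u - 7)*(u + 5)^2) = u^2 + 10*u + 25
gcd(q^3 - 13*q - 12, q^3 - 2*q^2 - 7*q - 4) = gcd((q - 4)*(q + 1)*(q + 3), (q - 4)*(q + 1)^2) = q^2 - 3*q - 4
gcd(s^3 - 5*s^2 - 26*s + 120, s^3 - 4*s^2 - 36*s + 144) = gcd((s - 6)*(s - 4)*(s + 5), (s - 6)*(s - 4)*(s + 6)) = s^2 - 10*s + 24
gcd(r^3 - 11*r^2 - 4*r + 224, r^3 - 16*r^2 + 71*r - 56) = r^2 - 15*r + 56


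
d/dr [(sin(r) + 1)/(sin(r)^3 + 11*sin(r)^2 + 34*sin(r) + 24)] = -2*(sin(r) + 5)*cos(r)/((sin(r) + 4)^2*(sin(r) + 6)^2)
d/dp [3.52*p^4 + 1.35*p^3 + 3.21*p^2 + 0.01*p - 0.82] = 14.08*p^3 + 4.05*p^2 + 6.42*p + 0.01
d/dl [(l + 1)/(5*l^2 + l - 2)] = (5*l^2 + l - (l + 1)*(10*l + 1) - 2)/(5*l^2 + l - 2)^2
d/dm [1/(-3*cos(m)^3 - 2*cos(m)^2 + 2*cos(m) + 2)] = 16*(-9*cos(m)^2 - 4*cos(m) + 2)*sin(m)/(-8*sin(m)^2 + cos(m) + 3*cos(3*m))^2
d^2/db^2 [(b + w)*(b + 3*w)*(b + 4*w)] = 6*b + 16*w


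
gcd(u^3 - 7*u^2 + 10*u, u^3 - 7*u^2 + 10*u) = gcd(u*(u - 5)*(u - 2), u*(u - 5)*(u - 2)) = u^3 - 7*u^2 + 10*u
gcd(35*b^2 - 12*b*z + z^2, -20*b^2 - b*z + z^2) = -5*b + z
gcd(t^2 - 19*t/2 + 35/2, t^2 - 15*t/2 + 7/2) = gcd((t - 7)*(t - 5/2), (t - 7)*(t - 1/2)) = t - 7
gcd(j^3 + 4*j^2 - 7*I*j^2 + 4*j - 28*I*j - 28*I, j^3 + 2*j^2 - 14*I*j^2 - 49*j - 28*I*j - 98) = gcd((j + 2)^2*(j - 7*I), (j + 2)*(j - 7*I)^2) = j^2 + j*(2 - 7*I) - 14*I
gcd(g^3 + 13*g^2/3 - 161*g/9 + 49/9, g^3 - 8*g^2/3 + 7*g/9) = g^2 - 8*g/3 + 7/9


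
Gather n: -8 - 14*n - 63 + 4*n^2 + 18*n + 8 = 4*n^2 + 4*n - 63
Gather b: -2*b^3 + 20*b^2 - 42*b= -2*b^3 + 20*b^2 - 42*b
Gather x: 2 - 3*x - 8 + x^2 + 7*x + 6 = x^2 + 4*x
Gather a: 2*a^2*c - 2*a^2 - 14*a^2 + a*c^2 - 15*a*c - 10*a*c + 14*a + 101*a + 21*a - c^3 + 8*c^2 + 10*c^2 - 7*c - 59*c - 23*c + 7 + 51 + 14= a^2*(2*c - 16) + a*(c^2 - 25*c + 136) - c^3 + 18*c^2 - 89*c + 72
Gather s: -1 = -1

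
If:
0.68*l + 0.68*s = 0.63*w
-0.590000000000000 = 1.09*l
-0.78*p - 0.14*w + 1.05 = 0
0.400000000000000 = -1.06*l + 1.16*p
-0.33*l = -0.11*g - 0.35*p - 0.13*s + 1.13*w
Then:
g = 74.71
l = -0.54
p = -0.15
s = 8.26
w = 8.33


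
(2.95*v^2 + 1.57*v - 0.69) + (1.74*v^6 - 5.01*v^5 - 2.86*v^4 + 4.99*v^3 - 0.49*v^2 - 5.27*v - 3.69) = 1.74*v^6 - 5.01*v^5 - 2.86*v^4 + 4.99*v^3 + 2.46*v^2 - 3.7*v - 4.38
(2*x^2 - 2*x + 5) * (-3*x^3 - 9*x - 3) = -6*x^5 + 6*x^4 - 33*x^3 + 12*x^2 - 39*x - 15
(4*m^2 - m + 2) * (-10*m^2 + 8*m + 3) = -40*m^4 + 42*m^3 - 16*m^2 + 13*m + 6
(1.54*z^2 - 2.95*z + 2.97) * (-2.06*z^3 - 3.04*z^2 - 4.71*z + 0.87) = -3.1724*z^5 + 1.3954*z^4 - 4.4036*z^3 + 6.2055*z^2 - 16.5552*z + 2.5839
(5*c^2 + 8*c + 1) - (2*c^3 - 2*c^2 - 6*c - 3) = -2*c^3 + 7*c^2 + 14*c + 4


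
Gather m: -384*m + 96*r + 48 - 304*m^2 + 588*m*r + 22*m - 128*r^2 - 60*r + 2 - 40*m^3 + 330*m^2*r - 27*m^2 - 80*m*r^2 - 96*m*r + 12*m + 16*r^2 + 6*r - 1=-40*m^3 + m^2*(330*r - 331) + m*(-80*r^2 + 492*r - 350) - 112*r^2 + 42*r + 49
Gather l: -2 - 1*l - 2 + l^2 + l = l^2 - 4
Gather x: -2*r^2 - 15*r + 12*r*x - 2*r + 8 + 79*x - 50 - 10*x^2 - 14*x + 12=-2*r^2 - 17*r - 10*x^2 + x*(12*r + 65) - 30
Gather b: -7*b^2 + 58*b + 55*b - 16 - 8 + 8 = -7*b^2 + 113*b - 16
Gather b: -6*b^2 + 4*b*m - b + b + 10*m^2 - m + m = -6*b^2 + 4*b*m + 10*m^2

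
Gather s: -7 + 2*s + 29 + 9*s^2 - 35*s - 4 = 9*s^2 - 33*s + 18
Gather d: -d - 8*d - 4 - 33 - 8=-9*d - 45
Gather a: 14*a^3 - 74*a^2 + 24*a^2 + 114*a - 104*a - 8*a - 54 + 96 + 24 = 14*a^3 - 50*a^2 + 2*a + 66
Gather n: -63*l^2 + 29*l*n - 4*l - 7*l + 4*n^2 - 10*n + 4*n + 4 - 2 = -63*l^2 - 11*l + 4*n^2 + n*(29*l - 6) + 2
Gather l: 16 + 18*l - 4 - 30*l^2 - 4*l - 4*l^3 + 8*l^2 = -4*l^3 - 22*l^2 + 14*l + 12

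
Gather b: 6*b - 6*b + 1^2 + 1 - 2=0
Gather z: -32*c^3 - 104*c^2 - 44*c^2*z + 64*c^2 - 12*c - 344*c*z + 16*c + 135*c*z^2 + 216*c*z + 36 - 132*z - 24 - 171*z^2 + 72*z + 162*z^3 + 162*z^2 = -32*c^3 - 40*c^2 + 4*c + 162*z^3 + z^2*(135*c - 9) + z*(-44*c^2 - 128*c - 60) + 12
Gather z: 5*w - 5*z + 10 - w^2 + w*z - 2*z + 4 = -w^2 + 5*w + z*(w - 7) + 14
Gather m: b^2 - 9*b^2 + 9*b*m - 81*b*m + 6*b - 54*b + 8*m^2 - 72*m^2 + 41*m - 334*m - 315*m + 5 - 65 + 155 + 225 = -8*b^2 - 48*b - 64*m^2 + m*(-72*b - 608) + 320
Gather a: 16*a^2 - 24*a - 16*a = 16*a^2 - 40*a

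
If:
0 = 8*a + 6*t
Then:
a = -3*t/4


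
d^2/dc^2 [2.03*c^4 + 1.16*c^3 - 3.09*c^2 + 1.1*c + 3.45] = 24.36*c^2 + 6.96*c - 6.18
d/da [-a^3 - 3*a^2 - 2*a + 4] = -3*a^2 - 6*a - 2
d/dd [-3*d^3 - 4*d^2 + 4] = d*(-9*d - 8)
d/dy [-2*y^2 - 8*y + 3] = -4*y - 8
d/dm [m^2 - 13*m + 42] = 2*m - 13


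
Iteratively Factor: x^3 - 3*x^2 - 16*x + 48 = (x + 4)*(x^2 - 7*x + 12) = (x - 4)*(x + 4)*(x - 3)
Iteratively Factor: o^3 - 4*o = (o + 2)*(o^2 - 2*o) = o*(o + 2)*(o - 2)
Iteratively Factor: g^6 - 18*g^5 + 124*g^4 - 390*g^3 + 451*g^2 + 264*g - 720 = (g - 3)*(g^5 - 15*g^4 + 79*g^3 - 153*g^2 - 8*g + 240) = (g - 3)^2*(g^4 - 12*g^3 + 43*g^2 - 24*g - 80) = (g - 5)*(g - 3)^2*(g^3 - 7*g^2 + 8*g + 16) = (g - 5)*(g - 4)*(g - 3)^2*(g^2 - 3*g - 4) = (g - 5)*(g - 4)^2*(g - 3)^2*(g + 1)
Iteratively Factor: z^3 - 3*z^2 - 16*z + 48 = (z + 4)*(z^2 - 7*z + 12) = (z - 4)*(z + 4)*(z - 3)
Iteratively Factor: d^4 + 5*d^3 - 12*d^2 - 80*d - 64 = (d - 4)*(d^3 + 9*d^2 + 24*d + 16) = (d - 4)*(d + 4)*(d^2 + 5*d + 4) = (d - 4)*(d + 1)*(d + 4)*(d + 4)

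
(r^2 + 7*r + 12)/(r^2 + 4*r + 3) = (r + 4)/(r + 1)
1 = 1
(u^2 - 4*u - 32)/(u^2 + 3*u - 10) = (u^2 - 4*u - 32)/(u^2 + 3*u - 10)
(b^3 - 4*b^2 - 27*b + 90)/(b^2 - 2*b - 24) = (b^2 + 2*b - 15)/(b + 4)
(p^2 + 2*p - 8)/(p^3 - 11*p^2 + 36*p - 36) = (p + 4)/(p^2 - 9*p + 18)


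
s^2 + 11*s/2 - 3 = (s - 1/2)*(s + 6)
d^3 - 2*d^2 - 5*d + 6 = (d - 3)*(d - 1)*(d + 2)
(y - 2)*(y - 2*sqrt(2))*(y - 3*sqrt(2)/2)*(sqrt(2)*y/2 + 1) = sqrt(2)*y^4/2 - 5*y^3/2 - sqrt(2)*y^3 - sqrt(2)*y^2/2 + 5*y^2 + sqrt(2)*y + 6*y - 12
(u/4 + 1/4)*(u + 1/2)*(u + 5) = u^3/4 + 13*u^2/8 + 2*u + 5/8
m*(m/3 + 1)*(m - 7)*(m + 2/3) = m^4/3 - 10*m^3/9 - 71*m^2/9 - 14*m/3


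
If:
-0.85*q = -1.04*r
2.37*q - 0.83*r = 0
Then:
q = 0.00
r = 0.00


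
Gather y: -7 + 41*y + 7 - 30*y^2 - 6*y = -30*y^2 + 35*y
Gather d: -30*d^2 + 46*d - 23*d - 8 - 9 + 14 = -30*d^2 + 23*d - 3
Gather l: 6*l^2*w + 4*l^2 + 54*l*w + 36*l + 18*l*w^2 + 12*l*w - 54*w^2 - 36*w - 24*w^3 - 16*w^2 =l^2*(6*w + 4) + l*(18*w^2 + 66*w + 36) - 24*w^3 - 70*w^2 - 36*w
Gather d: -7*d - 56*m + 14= -7*d - 56*m + 14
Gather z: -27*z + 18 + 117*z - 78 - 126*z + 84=24 - 36*z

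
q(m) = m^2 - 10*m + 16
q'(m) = 2*m - 10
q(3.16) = -5.61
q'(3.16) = -3.68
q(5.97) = -8.06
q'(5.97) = 1.94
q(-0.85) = 25.22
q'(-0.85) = -11.70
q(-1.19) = 29.32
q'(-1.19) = -12.38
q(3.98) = -7.96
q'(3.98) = -2.04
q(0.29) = 13.18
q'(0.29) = -9.42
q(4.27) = -8.47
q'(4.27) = -1.46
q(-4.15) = 74.72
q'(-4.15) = -18.30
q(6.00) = -8.00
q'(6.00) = 2.00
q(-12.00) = 280.00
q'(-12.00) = -34.00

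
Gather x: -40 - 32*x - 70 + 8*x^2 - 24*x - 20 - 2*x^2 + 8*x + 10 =6*x^2 - 48*x - 120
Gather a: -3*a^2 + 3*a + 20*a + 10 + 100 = -3*a^2 + 23*a + 110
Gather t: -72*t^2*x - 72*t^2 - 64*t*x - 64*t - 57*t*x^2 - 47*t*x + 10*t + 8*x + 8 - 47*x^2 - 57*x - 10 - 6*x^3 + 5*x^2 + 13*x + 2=t^2*(-72*x - 72) + t*(-57*x^2 - 111*x - 54) - 6*x^3 - 42*x^2 - 36*x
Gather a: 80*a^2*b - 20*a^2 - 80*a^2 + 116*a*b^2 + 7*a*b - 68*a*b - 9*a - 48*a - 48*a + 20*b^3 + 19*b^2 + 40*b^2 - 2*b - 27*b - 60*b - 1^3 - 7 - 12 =a^2*(80*b - 100) + a*(116*b^2 - 61*b - 105) + 20*b^3 + 59*b^2 - 89*b - 20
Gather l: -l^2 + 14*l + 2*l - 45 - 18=-l^2 + 16*l - 63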